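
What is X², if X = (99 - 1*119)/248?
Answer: 25/3844 ≈ 0.0065036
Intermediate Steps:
X = -5/62 (X = (99 - 119)*(1/248) = -20*1/248 = -5/62 ≈ -0.080645)
X² = (-5/62)² = 25/3844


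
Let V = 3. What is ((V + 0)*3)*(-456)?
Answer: -4104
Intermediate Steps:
((V + 0)*3)*(-456) = ((3 + 0)*3)*(-456) = (3*3)*(-456) = 9*(-456) = -4104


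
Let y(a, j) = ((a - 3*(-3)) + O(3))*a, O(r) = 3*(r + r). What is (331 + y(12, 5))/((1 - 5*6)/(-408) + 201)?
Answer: 325992/82037 ≈ 3.9737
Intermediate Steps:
O(r) = 6*r (O(r) = 3*(2*r) = 6*r)
y(a, j) = a*(27 + a) (y(a, j) = ((a - 3*(-3)) + 6*3)*a = ((a + 9) + 18)*a = ((9 + a) + 18)*a = (27 + a)*a = a*(27 + a))
(331 + y(12, 5))/((1 - 5*6)/(-408) + 201) = (331 + 12*(27 + 12))/((1 - 5*6)/(-408) + 201) = (331 + 12*39)/((1 - 30)*(-1/408) + 201) = (331 + 468)/(-29*(-1/408) + 201) = 799/(29/408 + 201) = 799/(82037/408) = 799*(408/82037) = 325992/82037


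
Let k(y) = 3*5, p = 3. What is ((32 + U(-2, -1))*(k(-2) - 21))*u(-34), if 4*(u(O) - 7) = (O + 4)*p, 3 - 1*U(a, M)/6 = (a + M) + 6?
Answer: 2976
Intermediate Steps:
U(a, M) = -18 - 6*M - 6*a (U(a, M) = 18 - 6*((a + M) + 6) = 18 - 6*((M + a) + 6) = 18 - 6*(6 + M + a) = 18 + (-36 - 6*M - 6*a) = -18 - 6*M - 6*a)
k(y) = 15
u(O) = 10 + 3*O/4 (u(O) = 7 + ((O + 4)*3)/4 = 7 + ((4 + O)*3)/4 = 7 + (12 + 3*O)/4 = 7 + (3 + 3*O/4) = 10 + 3*O/4)
((32 + U(-2, -1))*(k(-2) - 21))*u(-34) = ((32 + (-18 - 6*(-1) - 6*(-2)))*(15 - 21))*(10 + (¾)*(-34)) = ((32 + (-18 + 6 + 12))*(-6))*(10 - 51/2) = ((32 + 0)*(-6))*(-31/2) = (32*(-6))*(-31/2) = -192*(-31/2) = 2976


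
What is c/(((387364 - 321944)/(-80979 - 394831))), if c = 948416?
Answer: -22563290848/3271 ≈ -6.8980e+6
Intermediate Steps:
c/(((387364 - 321944)/(-80979 - 394831))) = 948416/(((387364 - 321944)/(-80979 - 394831))) = 948416/((65420/(-475810))) = 948416/((65420*(-1/475810))) = 948416/(-6542/47581) = 948416*(-47581/6542) = -22563290848/3271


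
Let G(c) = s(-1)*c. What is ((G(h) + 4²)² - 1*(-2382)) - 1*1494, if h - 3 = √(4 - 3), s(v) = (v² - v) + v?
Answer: 1288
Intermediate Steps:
s(v) = v²
h = 4 (h = 3 + √(4 - 3) = 3 + √1 = 3 + 1 = 4)
G(c) = c (G(c) = (-1)²*c = 1*c = c)
((G(h) + 4²)² - 1*(-2382)) - 1*1494 = ((4 + 4²)² - 1*(-2382)) - 1*1494 = ((4 + 16)² + 2382) - 1494 = (20² + 2382) - 1494 = (400 + 2382) - 1494 = 2782 - 1494 = 1288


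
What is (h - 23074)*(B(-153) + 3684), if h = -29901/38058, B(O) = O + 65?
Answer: -526322662338/6343 ≈ -8.2977e+7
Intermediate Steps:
B(O) = 65 + O
h = -9967/12686 (h = -29901*1/38058 = -9967/12686 ≈ -0.78567)
(h - 23074)*(B(-153) + 3684) = (-9967/12686 - 23074)*((65 - 153) + 3684) = -292726731*(-88 + 3684)/12686 = -292726731/12686*3596 = -526322662338/6343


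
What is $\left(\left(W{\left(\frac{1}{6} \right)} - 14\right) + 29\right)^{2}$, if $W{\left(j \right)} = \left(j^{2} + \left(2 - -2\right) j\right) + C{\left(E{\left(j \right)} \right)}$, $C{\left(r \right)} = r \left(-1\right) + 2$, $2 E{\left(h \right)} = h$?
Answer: $\frac{100489}{324} \approx 310.15$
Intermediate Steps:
$E{\left(h \right)} = \frac{h}{2}$
$C{\left(r \right)} = 2 - r$ ($C{\left(r \right)} = - r + 2 = 2 - r$)
$W{\left(j \right)} = 2 + j^{2} + \frac{7 j}{2}$ ($W{\left(j \right)} = \left(j^{2} + \left(2 - -2\right) j\right) - \left(-2 + \frac{j}{2}\right) = \left(j^{2} + \left(2 + 2\right) j\right) - \left(-2 + \frac{j}{2}\right) = \left(j^{2} + 4 j\right) - \left(-2 + \frac{j}{2}\right) = 2 + j^{2} + \frac{7 j}{2}$)
$\left(\left(W{\left(\frac{1}{6} \right)} - 14\right) + 29\right)^{2} = \left(\left(\left(2 + \left(\frac{1}{6}\right)^{2} + \frac{7}{2 \cdot 6}\right) - 14\right) + 29\right)^{2} = \left(\left(\left(2 + \left(\frac{1}{6}\right)^{2} + \frac{7}{2} \cdot \frac{1}{6}\right) - 14\right) + 29\right)^{2} = \left(\left(\left(2 + \frac{1}{36} + \frac{7}{12}\right) - 14\right) + 29\right)^{2} = \left(\left(\frac{47}{18} - 14\right) + 29\right)^{2} = \left(- \frac{205}{18} + 29\right)^{2} = \left(\frac{317}{18}\right)^{2} = \frac{100489}{324}$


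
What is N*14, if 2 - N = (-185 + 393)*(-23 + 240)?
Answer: -631876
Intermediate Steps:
N = -45134 (N = 2 - (-185 + 393)*(-23 + 240) = 2 - 208*217 = 2 - 1*45136 = 2 - 45136 = -45134)
N*14 = -45134*14 = -631876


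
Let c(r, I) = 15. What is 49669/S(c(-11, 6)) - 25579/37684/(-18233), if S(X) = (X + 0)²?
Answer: 34127196780143/154595783700 ≈ 220.75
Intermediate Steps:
S(X) = X²
49669/S(c(-11, 6)) - 25579/37684/(-18233) = 49669/(15²) - 25579/37684/(-18233) = 49669/225 - 25579*1/37684*(-1/18233) = 49669*(1/225) - 25579/37684*(-1/18233) = 49669/225 + 25579/687092372 = 34127196780143/154595783700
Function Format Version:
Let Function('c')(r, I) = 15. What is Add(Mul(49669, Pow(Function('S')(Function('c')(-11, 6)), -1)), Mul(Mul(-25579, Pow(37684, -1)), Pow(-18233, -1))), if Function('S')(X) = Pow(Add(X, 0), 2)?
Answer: Rational(34127196780143, 154595783700) ≈ 220.75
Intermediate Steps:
Function('S')(X) = Pow(X, 2)
Add(Mul(49669, Pow(Function('S')(Function('c')(-11, 6)), -1)), Mul(Mul(-25579, Pow(37684, -1)), Pow(-18233, -1))) = Add(Mul(49669, Pow(Pow(15, 2), -1)), Mul(Mul(-25579, Pow(37684, -1)), Pow(-18233, -1))) = Add(Mul(49669, Pow(225, -1)), Mul(Mul(-25579, Rational(1, 37684)), Rational(-1, 18233))) = Add(Mul(49669, Rational(1, 225)), Mul(Rational(-25579, 37684), Rational(-1, 18233))) = Add(Rational(49669, 225), Rational(25579, 687092372)) = Rational(34127196780143, 154595783700)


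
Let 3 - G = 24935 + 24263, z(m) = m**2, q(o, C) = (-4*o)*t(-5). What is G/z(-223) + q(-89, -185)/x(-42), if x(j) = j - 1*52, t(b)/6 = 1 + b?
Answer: 210130123/2337263 ≈ 89.904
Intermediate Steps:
t(b) = 6 + 6*b (t(b) = 6*(1 + b) = 6 + 6*b)
q(o, C) = 96*o (q(o, C) = (-4*o)*(6 + 6*(-5)) = (-4*o)*(6 - 30) = -4*o*(-24) = 96*o)
x(j) = -52 + j (x(j) = j - 52 = -52 + j)
G = -49195 (G = 3 - (24935 + 24263) = 3 - 1*49198 = 3 - 49198 = -49195)
G/z(-223) + q(-89, -185)/x(-42) = -49195/((-223)**2) + (96*(-89))/(-52 - 42) = -49195/49729 - 8544/(-94) = -49195*1/49729 - 8544*(-1/94) = -49195/49729 + 4272/47 = 210130123/2337263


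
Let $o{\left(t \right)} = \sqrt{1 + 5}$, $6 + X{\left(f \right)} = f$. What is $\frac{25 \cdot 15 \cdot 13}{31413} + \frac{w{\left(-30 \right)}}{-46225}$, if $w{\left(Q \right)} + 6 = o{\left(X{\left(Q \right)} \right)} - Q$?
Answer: $\frac{74864321}{484021975} - \frac{\sqrt{6}}{46225} \approx 0.15462$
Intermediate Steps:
$X{\left(f \right)} = -6 + f$
$o{\left(t \right)} = \sqrt{6}$
$w{\left(Q \right)} = -6 + \sqrt{6} - Q$ ($w{\left(Q \right)} = -6 - \left(Q - \sqrt{6}\right) = -6 + \sqrt{6} - Q$)
$\frac{25 \cdot 15 \cdot 13}{31413} + \frac{w{\left(-30 \right)}}{-46225} = \frac{25 \cdot 15 \cdot 13}{31413} + \frac{-6 + \sqrt{6} - -30}{-46225} = 375 \cdot 13 \cdot \frac{1}{31413} + \left(-6 + \sqrt{6} + 30\right) \left(- \frac{1}{46225}\right) = 4875 \cdot \frac{1}{31413} + \left(24 + \sqrt{6}\right) \left(- \frac{1}{46225}\right) = \frac{1625}{10471} - \left(\frac{24}{46225} + \frac{\sqrt{6}}{46225}\right) = \frac{74864321}{484021975} - \frac{\sqrt{6}}{46225}$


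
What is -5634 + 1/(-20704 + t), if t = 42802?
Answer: -124500131/22098 ≈ -5634.0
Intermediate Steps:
-5634 + 1/(-20704 + t) = -5634 + 1/(-20704 + 42802) = -5634 + 1/22098 = -124500131/22098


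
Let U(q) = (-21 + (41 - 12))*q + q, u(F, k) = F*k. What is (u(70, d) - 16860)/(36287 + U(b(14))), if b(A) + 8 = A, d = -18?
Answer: -18120/36341 ≈ -0.49861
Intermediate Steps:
b(A) = -8 + A
U(q) = 9*q (U(q) = (-21 + 29)*q + q = 8*q + q = 9*q)
(u(70, d) - 16860)/(36287 + U(b(14))) = (70*(-18) - 16860)/(36287 + 9*(-8 + 14)) = (-1260 - 16860)/(36287 + 9*6) = -18120/(36287 + 54) = -18120/36341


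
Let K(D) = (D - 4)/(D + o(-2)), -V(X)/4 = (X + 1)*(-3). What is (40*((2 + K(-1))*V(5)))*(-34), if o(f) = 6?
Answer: -97920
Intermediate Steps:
V(X) = 12 + 12*X (V(X) = -4*(X + 1)*(-3) = -4*(1 + X)*(-3) = -4*(-3 - 3*X) = 12 + 12*X)
K(D) = (-4 + D)/(6 + D) (K(D) = (D - 4)/(D + 6) = (-4 + D)/(6 + D))
(40*((2 + K(-1))*V(5)))*(-34) = (40*((2 + (-4 - 1)/(6 - 1))*(12 + 12*5)))*(-34) = (40*((2 - 5/5)*(12 + 60)))*(-34) = (40*((2 + (⅕)*(-5))*72))*(-34) = (40*((2 - 1)*72))*(-34) = (40*(1*72))*(-34) = (40*72)*(-34) = 2880*(-34) = -97920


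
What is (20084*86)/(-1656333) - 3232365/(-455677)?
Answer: 4566816566897/754752852441 ≈ 6.0507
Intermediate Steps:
(20084*86)/(-1656333) - 3232365/(-455677) = 1727224*(-1/1656333) - 3232365*(-1/455677) = -1727224/1656333 + 3232365/455677 = 4566816566897/754752852441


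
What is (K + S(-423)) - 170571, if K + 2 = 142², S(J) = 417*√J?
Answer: -150409 + 1251*I*√47 ≈ -1.5041e+5 + 8576.4*I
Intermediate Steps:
K = 20162 (K = -2 + 142² = -2 + 20164 = 20162)
(K + S(-423)) - 170571 = (20162 + 417*√(-423)) - 170571 = (20162 + 417*(3*I*√47)) - 170571 = (20162 + 1251*I*√47) - 170571 = -150409 + 1251*I*√47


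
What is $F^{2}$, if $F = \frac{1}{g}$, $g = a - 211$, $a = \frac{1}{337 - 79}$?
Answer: $\frac{66564}{2963386969} \approx 2.2462 \cdot 10^{-5}$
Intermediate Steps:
$a = \frac{1}{258} \approx 0.003876$
$g = - \frac{54437}{258}$ ($g = \frac{1}{258} - 211 = - \frac{54437}{258} \approx -211.0$)
$F = - \frac{258}{54437}$ ($F = \frac{1}{- \frac{54437}{258}} = - \frac{258}{54437} \approx -0.0047394$)
$F^{2} = \left(- \frac{258}{54437}\right)^{2} = \frac{66564}{2963386969}$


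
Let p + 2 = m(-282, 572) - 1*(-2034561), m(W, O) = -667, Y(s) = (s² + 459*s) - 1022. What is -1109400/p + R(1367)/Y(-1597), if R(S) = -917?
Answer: -168078275047/307857350724 ≈ -0.54596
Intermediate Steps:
Y(s) = -1022 + s² + 459*s
p = 2033892 (p = -2 + (-667 - 1*(-2034561)) = -2 + (-667 + 2034561) = -2 + 2033894 = 2033892)
-1109400/p + R(1367)/Y(-1597) = -1109400/2033892 - 917/(-1022 + (-1597)² + 459*(-1597)) = -1109400*1/2033892 - 917/(-1022 + 2550409 - 733023) = -92450/169491 - 917/1816364 = -168078275047/307857350724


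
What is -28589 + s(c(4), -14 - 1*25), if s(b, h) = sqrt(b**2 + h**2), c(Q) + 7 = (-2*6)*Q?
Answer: -28589 + sqrt(4546) ≈ -28522.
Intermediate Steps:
c(Q) = -7 - 12*Q (c(Q) = -7 + (-2*6)*Q = -7 - 12*Q)
-28589 + s(c(4), -14 - 1*25) = -28589 + sqrt((-7 - 12*4)**2 + (-14 - 1*25)**2) = -28589 + sqrt((-7 - 48)**2 + (-14 - 25)**2) = -28589 + sqrt((-55)**2 + (-39)**2) = -28589 + sqrt(3025 + 1521) = -28589 + sqrt(4546)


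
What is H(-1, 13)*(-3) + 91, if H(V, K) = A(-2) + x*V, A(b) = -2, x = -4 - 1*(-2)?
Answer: 91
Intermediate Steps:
x = -2 (x = -4 + 2 = -2)
H(V, K) = -2 - 2*V
H(-1, 13)*(-3) + 91 = (-2 - 2*(-1))*(-3) + 91 = (-2 + 2)*(-3) + 91 = 0*(-3) + 91 = 0 + 91 = 91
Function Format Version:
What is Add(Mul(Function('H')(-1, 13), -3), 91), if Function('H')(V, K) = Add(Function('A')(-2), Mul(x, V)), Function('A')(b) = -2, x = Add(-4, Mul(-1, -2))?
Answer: 91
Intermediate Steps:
x = -2 (x = Add(-4, 2) = -2)
Function('H')(V, K) = Add(-2, Mul(-2, V))
Add(Mul(Function('H')(-1, 13), -3), 91) = Add(Mul(Add(-2, Mul(-2, -1)), -3), 91) = Add(Mul(Add(-2, 2), -3), 91) = Add(Mul(0, -3), 91) = Add(0, 91) = 91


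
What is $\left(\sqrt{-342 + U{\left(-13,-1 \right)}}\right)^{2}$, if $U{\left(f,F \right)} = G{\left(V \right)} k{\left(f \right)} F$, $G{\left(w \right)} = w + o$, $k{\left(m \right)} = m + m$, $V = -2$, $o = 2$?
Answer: $-342$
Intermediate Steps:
$k{\left(m \right)} = 2 m$
$G{\left(w \right)} = 2 + w$ ($G{\left(w \right)} = w + 2 = 2 + w$)
$U{\left(f,F \right)} = 0$ ($U{\left(f,F \right)} = \left(2 - 2\right) 2 f F = 0 \cdot 2 f F = 0 F = 0$)
$\left(\sqrt{-342 + U{\left(-13,-1 \right)}}\right)^{2} = \left(\sqrt{-342 + 0}\right)^{2} = \left(\sqrt{-342}\right)^{2} = \left(3 i \sqrt{38}\right)^{2} = -342$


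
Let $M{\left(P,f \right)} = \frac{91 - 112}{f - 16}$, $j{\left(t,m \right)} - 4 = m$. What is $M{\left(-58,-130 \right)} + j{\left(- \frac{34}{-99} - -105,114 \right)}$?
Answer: $\frac{17249}{146} \approx 118.14$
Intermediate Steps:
$j{\left(t,m \right)} = 4 + m$
$M{\left(P,f \right)} = - \frac{21}{-16 + f}$
$M{\left(-58,-130 \right)} + j{\left(- \frac{34}{-99} - -105,114 \right)} = - \frac{21}{-16 - 130} + \left(4 + 114\right) = - \frac{21}{-146} + 118 = \left(-21\right) \left(- \frac{1}{146}\right) + 118 = \frac{21}{146} + 118 = \frac{17249}{146}$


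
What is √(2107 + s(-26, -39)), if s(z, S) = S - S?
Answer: 7*√43 ≈ 45.902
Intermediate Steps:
s(z, S) = 0
√(2107 + s(-26, -39)) = √(2107 + 0) = √2107 = 7*√43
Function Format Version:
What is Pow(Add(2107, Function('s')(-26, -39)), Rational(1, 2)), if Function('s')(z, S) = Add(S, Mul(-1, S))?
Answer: Mul(7, Pow(43, Rational(1, 2))) ≈ 45.902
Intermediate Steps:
Function('s')(z, S) = 0
Pow(Add(2107, Function('s')(-26, -39)), Rational(1, 2)) = Pow(Add(2107, 0), Rational(1, 2)) = Pow(2107, Rational(1, 2)) = Mul(7, Pow(43, Rational(1, 2)))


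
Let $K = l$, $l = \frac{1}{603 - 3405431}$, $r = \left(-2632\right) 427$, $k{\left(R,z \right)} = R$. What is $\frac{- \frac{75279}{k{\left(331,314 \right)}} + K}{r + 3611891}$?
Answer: $- \frac{256312047343}{2804001622131836} \approx -9.1409 \cdot 10^{-5}$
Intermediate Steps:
$r = -1123864$
$l = - \frac{1}{3404828}$ ($l = \frac{1}{-3404828} = - \frac{1}{3404828} \approx -2.937 \cdot 10^{-7}$)
$K = - \frac{1}{3404828} \approx -2.937 \cdot 10^{-7}$
$\frac{- \frac{75279}{k{\left(331,314 \right)}} + K}{r + 3611891} = \frac{- \frac{75279}{331} - \frac{1}{3404828}}{-1123864 + 3611891} = \frac{\left(-75279\right) \frac{1}{331} - \frac{1}{3404828}}{2488027} = \left(- \frac{75279}{331} - \frac{1}{3404828}\right) \frac{1}{2488027} = \left(- \frac{256312047343}{1126998068}\right) \frac{1}{2488027} = - \frac{256312047343}{2804001622131836}$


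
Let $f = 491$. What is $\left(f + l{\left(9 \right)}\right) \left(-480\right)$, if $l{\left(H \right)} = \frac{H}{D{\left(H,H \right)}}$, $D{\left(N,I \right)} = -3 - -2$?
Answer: $-231360$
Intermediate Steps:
$D{\left(N,I \right)} = -1$ ($D{\left(N,I \right)} = -3 + 2 = -1$)
$l{\left(H \right)} = - H$ ($l{\left(H \right)} = \frac{H}{-1} = H \left(-1\right) = - H$)
$\left(f + l{\left(9 \right)}\right) \left(-480\right) = \left(491 - 9\right) \left(-480\right) = 482 \left(-480\right) = -231360$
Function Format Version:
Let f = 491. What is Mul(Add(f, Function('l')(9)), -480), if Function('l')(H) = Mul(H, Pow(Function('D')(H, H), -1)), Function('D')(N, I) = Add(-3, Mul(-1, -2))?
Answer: -231360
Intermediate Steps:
Function('D')(N, I) = -1 (Function('D')(N, I) = Add(-3, 2) = -1)
Function('l')(H) = Mul(-1, H) (Function('l')(H) = Mul(H, Pow(-1, -1)) = Mul(H, -1) = Mul(-1, H))
Mul(Add(f, Function('l')(9)), -480) = Mul(Add(491, Mul(-1, 9)), -480) = Mul(Add(491, -9), -480) = Mul(482, -480) = -231360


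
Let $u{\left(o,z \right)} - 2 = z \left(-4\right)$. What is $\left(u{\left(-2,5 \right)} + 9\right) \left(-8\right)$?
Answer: $72$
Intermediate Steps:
$u{\left(o,z \right)} = 2 - 4 z$ ($u{\left(o,z \right)} = 2 + z \left(-4\right) = 2 - 4 z$)
$\left(u{\left(-2,5 \right)} + 9\right) \left(-8\right) = \left(\left(2 - 20\right) + 9\right) \left(-8\right) = \left(-18 + 9\right) \left(-8\right) = \left(-9\right) \left(-8\right) = 72$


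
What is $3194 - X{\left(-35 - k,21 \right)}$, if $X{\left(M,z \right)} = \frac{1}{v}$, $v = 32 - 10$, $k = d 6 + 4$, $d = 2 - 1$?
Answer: $\frac{70267}{22} \approx 3194.0$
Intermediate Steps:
$d = 1$
$k = 10$ ($k = 1 \cdot 6 + 4 = 6 + 4 = 10$)
$v = 22$
$X{\left(M,z \right)} = \frac{1}{22}$
$3194 - X{\left(-35 - k,21 \right)} = 3194 - \frac{1}{22} = \frac{70267}{22}$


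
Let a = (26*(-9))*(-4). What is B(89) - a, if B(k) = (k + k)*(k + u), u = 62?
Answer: 25942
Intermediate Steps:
a = 936 (a = -234*(-4) = 936)
B(k) = 2*k*(62 + k) (B(k) = (k + k)*(k + 62) = (2*k)*(62 + k) = 2*k*(62 + k))
B(89) - a = 2*89*(62 + 89) - 1*936 = 2*89*151 - 936 = 26878 - 936 = 25942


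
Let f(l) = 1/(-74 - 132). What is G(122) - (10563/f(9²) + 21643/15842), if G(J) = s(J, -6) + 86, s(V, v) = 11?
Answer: 34473358507/15842 ≈ 2.1761e+6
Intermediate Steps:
G(J) = 97 (G(J) = 11 + 86 = 97)
f(l) = -1/206 (f(l) = 1/(-206) = -1/206)
G(122) - (10563/f(9²) + 21643/15842) = 97 - (10563/(-1/206) + 21643/15842) = 97 - (10563*(-206) + 21643*(1/15842)) = 97 - (-2175978 + 21643/15842) = 97 - 1*(-34471821833/15842) = 97 + 34471821833/15842 = 34473358507/15842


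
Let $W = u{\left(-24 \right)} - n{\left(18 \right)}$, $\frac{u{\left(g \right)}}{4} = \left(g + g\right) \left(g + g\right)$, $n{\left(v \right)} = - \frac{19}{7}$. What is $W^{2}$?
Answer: $\frac{4164249961}{49} \approx 8.4985 \cdot 10^{7}$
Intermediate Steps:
$n{\left(v \right)} = - \frac{19}{7}$ ($n{\left(v \right)} = \left(-19\right) \frac{1}{7} = - \frac{19}{7}$)
$u{\left(g \right)} = 16 g^{2}$ ($u{\left(g \right)} = 4 \left(g + g\right) \left(g + g\right) = 4 \cdot 2 g 2 g = 4 \cdot 4 g^{2} = 16 g^{2}$)
$W = \frac{64531}{7}$ ($W = 16 \left(-24\right)^{2} - - \frac{19}{7} = 16 \cdot 576 + \frac{19}{7} = 9216 + \frac{19}{7} = \frac{64531}{7} \approx 9218.7$)
$W^{2} = \left(\frac{64531}{7}\right)^{2} = \frac{4164249961}{49}$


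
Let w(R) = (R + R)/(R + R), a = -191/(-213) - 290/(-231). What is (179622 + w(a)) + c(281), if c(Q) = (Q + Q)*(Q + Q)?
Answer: 495467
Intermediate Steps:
a = 35297/16401 (a = -191*(-1/213) - 290*(-1/231) = 191/213 + 290/231 = 35297/16401 ≈ 2.1521)
c(Q) = 4*Q² (c(Q) = (2*Q)*(2*Q) = 4*Q²)
w(R) = 1 (w(R) = (2*R)/((2*R)) = (2*R)*(1/(2*R)) = 1)
(179622 + w(a)) + c(281) = (179622 + 1) + 4*281² = 179623 + 4*78961 = 179623 + 315844 = 495467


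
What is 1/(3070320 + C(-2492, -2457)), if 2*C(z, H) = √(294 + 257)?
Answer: 12281280/37707459609049 - 2*√551/37707459609049 ≈ 3.2570e-7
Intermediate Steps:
C(z, H) = √551/2 (C(z, H) = √(294 + 257)/2 = √551/2)
1/(3070320 + C(-2492, -2457)) = 1/(3070320 + √551/2)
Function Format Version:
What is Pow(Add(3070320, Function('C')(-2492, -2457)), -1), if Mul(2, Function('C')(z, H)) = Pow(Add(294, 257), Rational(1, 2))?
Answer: Add(Rational(12281280, 37707459609049), Mul(Rational(-2, 37707459609049), Pow(551, Rational(1, 2)))) ≈ 3.2570e-7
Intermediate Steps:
Function('C')(z, H) = Mul(Rational(1, 2), Pow(551, Rational(1, 2))) (Function('C')(z, H) = Mul(Rational(1, 2), Pow(Add(294, 257), Rational(1, 2))) = Mul(Rational(1, 2), Pow(551, Rational(1, 2))))
Pow(Add(3070320, Function('C')(-2492, -2457)), -1) = Pow(Add(3070320, Mul(Rational(1, 2), Pow(551, Rational(1, 2)))), -1)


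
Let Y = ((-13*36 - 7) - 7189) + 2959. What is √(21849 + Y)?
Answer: 2*√4286 ≈ 130.94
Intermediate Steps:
Y = -4705 (Y = ((-468 - 7) - 7189) + 2959 = (-475 - 7189) + 2959 = -7664 + 2959 = -4705)
√(21849 + Y) = √(21849 - 4705) = √17144 = 2*√4286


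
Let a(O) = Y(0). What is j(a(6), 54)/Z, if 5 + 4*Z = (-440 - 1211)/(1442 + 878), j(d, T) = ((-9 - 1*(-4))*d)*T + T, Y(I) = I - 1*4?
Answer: -501120/631 ≈ -794.17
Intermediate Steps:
Y(I) = -4 + I (Y(I) = I - 4 = -4 + I)
a(O) = -4 (a(O) = -4 + 0 = -4)
j(d, T) = T - 5*T*d (j(d, T) = ((-9 + 4)*d)*T + T = (-5*d)*T + T = -5*T*d + T = T - 5*T*d)
Z = -13251/9280 (Z = -5/4 + ((-440 - 1211)/(1442 + 878))/4 = -5/4 + (-1651/2320)/4 = -5/4 + (-1651*1/2320)/4 = -5/4 + (¼)*(-1651/2320) = -5/4 - 1651/9280 = -13251/9280 ≈ -1.4279)
j(a(6), 54)/Z = (54*(1 - 5*(-4)))/(-13251/9280) = (54*(1 + 20))*(-9280/13251) = (54*21)*(-9280/13251) = 1134*(-9280/13251) = -501120/631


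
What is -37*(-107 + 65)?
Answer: 1554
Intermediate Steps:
-37*(-107 + 65) = -37*(-42) = 1554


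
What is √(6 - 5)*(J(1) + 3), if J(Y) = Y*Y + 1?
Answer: 5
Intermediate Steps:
J(Y) = 1 + Y² (J(Y) = Y² + 1 = 1 + Y²)
√(6 - 5)*(J(1) + 3) = √(6 - 5)*((1 + 1²) + 3) = √1*((1 + 1) + 3) = 1*(2 + 3) = 1*5 = 5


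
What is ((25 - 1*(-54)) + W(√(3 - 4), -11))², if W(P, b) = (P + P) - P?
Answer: (79 + I)² ≈ 6240.0 + 158.0*I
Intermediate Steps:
W(P, b) = P (W(P, b) = 2*P - P = P)
((25 - 1*(-54)) + W(√(3 - 4), -11))² = ((25 - 1*(-54)) + √(3 - 4))² = ((25 + 54) + √(-1))² = (79 + I)²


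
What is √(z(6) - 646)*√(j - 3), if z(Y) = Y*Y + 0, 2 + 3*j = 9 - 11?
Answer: -√23790/3 ≈ -51.413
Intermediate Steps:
j = -4/3 (j = -⅔ + (9 - 11)/3 = -⅔ + (⅓)*(-2) = -⅔ - ⅔ = -4/3 ≈ -1.3333)
z(Y) = Y² (z(Y) = Y² + 0 = Y²)
√(z(6) - 646)*√(j - 3) = √(6² - 646)*√(-4/3 - 3) = √(36 - 646)*√(-13/3) = √(-610)*(I*√39/3) = (I*√610)*(I*√39/3) = -√23790/3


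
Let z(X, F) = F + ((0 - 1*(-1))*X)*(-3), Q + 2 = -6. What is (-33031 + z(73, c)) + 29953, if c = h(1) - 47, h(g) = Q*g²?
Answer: -3352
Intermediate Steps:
Q = -8 (Q = -2 - 6 = -8)
h(g) = -8*g²
c = -55 (c = -8*1² - 47 = -8*1 - 47 = -8 - 47 = -55)
z(X, F) = F - 3*X (z(X, F) = F + ((0 + 1)*X)*(-3) = F + (1*X)*(-3) = F + X*(-3) = F - 3*X)
(-33031 + z(73, c)) + 29953 = (-33031 + (-55 - 3*73)) + 29953 = (-33031 + (-55 - 219)) + 29953 = (-33031 - 274) + 29953 = -33305 + 29953 = -3352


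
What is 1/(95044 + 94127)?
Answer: 1/189171 ≈ 5.2862e-6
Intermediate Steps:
1/(95044 + 94127) = 1/189171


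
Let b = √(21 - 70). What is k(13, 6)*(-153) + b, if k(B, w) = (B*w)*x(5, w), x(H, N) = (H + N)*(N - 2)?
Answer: -525096 + 7*I ≈ -5.251e+5 + 7.0*I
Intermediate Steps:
x(H, N) = (-2 + N)*(H + N) (x(H, N) = (H + N)*(-2 + N) = (-2 + N)*(H + N))
k(B, w) = B*w*(-10 + w² + 3*w) (k(B, w) = (B*w)*(w² - 2*5 - 2*w + 5*w) = (B*w)*(w² - 10 - 2*w + 5*w) = (B*w)*(-10 + w² + 3*w) = B*w*(-10 + w² + 3*w))
b = 7*I (b = √(-49) = 7*I ≈ 7.0*I)
k(13, 6)*(-153) + b = (13*6*(-10 + 6² + 3*6))*(-153) + 7*I = (13*6*(-10 + 36 + 18))*(-153) + 7*I = (13*6*44)*(-153) + 7*I = 3432*(-153) + 7*I = -525096 + 7*I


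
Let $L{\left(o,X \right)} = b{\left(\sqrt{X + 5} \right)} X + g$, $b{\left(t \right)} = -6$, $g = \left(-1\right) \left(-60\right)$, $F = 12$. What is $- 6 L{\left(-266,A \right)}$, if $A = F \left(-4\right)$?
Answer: $-2088$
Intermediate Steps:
$g = 60$
$A = -48$ ($A = 12 \left(-4\right) = -48$)
$L{\left(o,X \right)} = 60 - 6 X$ ($L{\left(o,X \right)} = - 6 X + 60 = 60 - 6 X$)
$- 6 L{\left(-266,A \right)} = - 6 \left(60 - -288\right) = - 6 \left(60 + 288\right) = \left(-6\right) 348 = -2088$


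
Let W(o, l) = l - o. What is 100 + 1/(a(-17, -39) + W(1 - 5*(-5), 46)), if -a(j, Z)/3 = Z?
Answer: 13701/137 ≈ 100.01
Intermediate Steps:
a(j, Z) = -3*Z
100 + 1/(a(-17, -39) + W(1 - 5*(-5), 46)) = 100 + 1/(-3*(-39) + (46 - (1 - 5*(-5)))) = 100 + 1/(117 + (46 - (1 + 25))) = 100 + 1/(117 + (46 - 1*26)) = 100 + 1/(117 + (46 - 26)) = 100 + 1/(117 + 20) = 100 + 1/137 = 13701/137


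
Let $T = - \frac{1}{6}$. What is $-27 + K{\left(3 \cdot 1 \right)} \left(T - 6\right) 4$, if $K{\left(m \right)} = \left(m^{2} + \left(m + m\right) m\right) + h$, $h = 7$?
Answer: $- \frac{2597}{3} \approx -865.67$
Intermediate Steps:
$T = - \frac{1}{6}$ ($T = \left(-1\right) \frac{1}{6} = - \frac{1}{6} \approx -0.16667$)
$K{\left(m \right)} = 7 + 3 m^{2}$ ($K{\left(m \right)} = \left(m^{2} + \left(m + m\right) m\right) + 7 = \left(m^{2} + 2 m m\right) + 7 = \left(m^{2} + 2 m^{2}\right) + 7 = 3 m^{2} + 7 = 7 + 3 m^{2}$)
$-27 + K{\left(3 \cdot 1 \right)} \left(T - 6\right) 4 = -27 + \left(7 + 3 \left(3 \cdot 1\right)^{2}\right) \left(- \frac{1}{6} - 6\right) 4 = -27 + \left(7 + 3 \cdot 3^{2}\right) \left(\left(- \frac{37}{6}\right) 4\right) = -27 + \left(7 + 3 \cdot 9\right) \left(- \frac{74}{3}\right) = -27 + \left(7 + 27\right) \left(- \frac{74}{3}\right) = -27 + 34 \left(- \frac{74}{3}\right) = -27 - \frac{2516}{3} = - \frac{2597}{3}$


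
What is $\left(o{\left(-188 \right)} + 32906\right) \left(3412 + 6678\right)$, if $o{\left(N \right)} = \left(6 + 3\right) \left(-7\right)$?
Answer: $331385870$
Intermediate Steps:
$o{\left(N \right)} = -63$ ($o{\left(N \right)} = 9 \left(-7\right) = -63$)
$\left(o{\left(-188 \right)} + 32906\right) \left(3412 + 6678\right) = \left(-63 + 32906\right) \left(3412 + 6678\right) = 32843 \cdot 10090 = 331385870$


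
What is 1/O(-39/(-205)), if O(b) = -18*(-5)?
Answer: 1/90 ≈ 0.011111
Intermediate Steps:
O(b) = 90
1/O(-39/(-205)) = 1/90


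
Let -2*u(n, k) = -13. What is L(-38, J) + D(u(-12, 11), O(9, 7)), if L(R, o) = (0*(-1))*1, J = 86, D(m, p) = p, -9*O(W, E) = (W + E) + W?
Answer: -25/9 ≈ -2.7778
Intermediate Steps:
O(W, E) = -2*W/9 - E/9 (O(W, E) = -((W + E) + W)/9 = -((E + W) + W)/9 = -(E + 2*W)/9 = -2*W/9 - E/9)
u(n, k) = 13/2 (u(n, k) = -½*(-13) = 13/2)
L(R, o) = 0 (L(R, o) = 0*1 = 0)
L(-38, J) + D(u(-12, 11), O(9, 7)) = 0 + (-2/9*9 - ⅑*7) = 0 + (-2 - 7/9) = 0 - 25/9 = -25/9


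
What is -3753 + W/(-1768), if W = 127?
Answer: -6635431/1768 ≈ -3753.1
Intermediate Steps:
-3753 + W/(-1768) = -3753 + 127/(-1768) = -3753 + 127*(-1/1768) = -3753 - 127/1768 = -6635431/1768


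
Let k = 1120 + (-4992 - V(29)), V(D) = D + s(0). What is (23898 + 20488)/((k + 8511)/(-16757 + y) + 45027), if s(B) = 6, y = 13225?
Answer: 19596419/19878845 ≈ 0.98579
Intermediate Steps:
V(D) = 6 + D (V(D) = D + 6 = 6 + D)
k = -3907 (k = 1120 + (-4992 - (6 + 29)) = 1120 + (-4992 - 1*35) = 1120 + (-4992 - 35) = 1120 - 5027 = -3907)
(23898 + 20488)/((k + 8511)/(-16757 + y) + 45027) = (23898 + 20488)/((-3907 + 8511)/(-16757 + 13225) + 45027) = 44386/(4604/(-3532) + 45027) = 44386/(4604*(-1/3532) + 45027) = 44386/(-1151/883 + 45027) = 44386/(39757690/883) = 44386*(883/39757690) = 19596419/19878845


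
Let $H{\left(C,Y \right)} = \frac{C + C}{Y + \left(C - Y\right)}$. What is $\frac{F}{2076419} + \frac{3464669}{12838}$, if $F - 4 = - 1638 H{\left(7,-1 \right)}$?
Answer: $\frac{7194062534375}{26657067122} \approx 269.87$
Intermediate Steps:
$H{\left(C,Y \right)} = 2$ ($H{\left(C,Y \right)} = \frac{2 C}{C} = 2$)
$F = -3272$ ($F = 4 - 3276 = -3272$)
$\frac{F}{2076419} + \frac{3464669}{12838} = - \frac{3272}{2076419} + \frac{3464669}{12838} = \frac{7194062534375}{26657067122}$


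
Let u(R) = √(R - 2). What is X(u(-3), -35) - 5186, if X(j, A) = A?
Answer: -5221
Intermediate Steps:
u(R) = √(-2 + R)
X(u(-3), -35) - 5186 = -35 - 5186 = -5221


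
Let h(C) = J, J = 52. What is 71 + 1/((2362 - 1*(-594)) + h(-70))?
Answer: 213569/3008 ≈ 71.000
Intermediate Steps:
h(C) = 52
71 + 1/((2362 - 1*(-594)) + h(-70)) = 71 + 1/((2362 - 1*(-594)) + 52) = 71 + 1/((2362 + 594) + 52) = 71 + 1/(2956 + 52) = 71 + 1/3008 = 213569/3008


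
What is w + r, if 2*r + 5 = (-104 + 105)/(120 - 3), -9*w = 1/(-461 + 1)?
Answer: -14923/5980 ≈ -2.4955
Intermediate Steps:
w = 1/4140 (w = -1/(9*(-461 + 1)) = -1/9/(-460) = -1/9*(-1/460) = 1/4140 ≈ 0.00024155)
r = -292/117 (r = -5/2 + ((-104 + 105)/(120 - 3))/2 = -5/2 + (1/117)/2 = -5/2 + (1*(1/117))/2 = -5/2 + (1/2)*(1/117) = -5/2 + 1/234 = -292/117 ≈ -2.4957)
w + r = 1/4140 - 292/117 = -14923/5980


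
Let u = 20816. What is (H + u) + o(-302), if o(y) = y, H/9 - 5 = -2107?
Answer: 1596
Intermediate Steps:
H = -18918 (H = 45 + 9*(-2107) = 45 - 18963 = -18918)
(H + u) + o(-302) = (-18918 + 20816) - 302 = 1898 - 302 = 1596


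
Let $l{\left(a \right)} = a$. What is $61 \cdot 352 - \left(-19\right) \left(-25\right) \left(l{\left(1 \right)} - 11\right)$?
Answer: $26222$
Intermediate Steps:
$61 \cdot 352 - \left(-19\right) \left(-25\right) \left(l{\left(1 \right)} - 11\right) = 61 \cdot 352 - \left(-19\right) \left(-25\right) \left(1 - 11\right) = 21472 - 475 \left(1 - 11\right) = 21472 - 475 \left(-10\right) = 21472 - -4750 = 21472 + 4750 = 26222$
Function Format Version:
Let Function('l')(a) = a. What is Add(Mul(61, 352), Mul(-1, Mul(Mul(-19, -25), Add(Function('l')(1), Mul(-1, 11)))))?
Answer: 26222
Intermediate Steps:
Add(Mul(61, 352), Mul(-1, Mul(Mul(-19, -25), Add(Function('l')(1), Mul(-1, 11))))) = Add(Mul(61, 352), Mul(-1, Mul(Mul(-19, -25), Add(1, Mul(-1, 11))))) = Add(21472, Mul(-1, Mul(475, Add(1, -11)))) = Add(21472, Mul(-1, Mul(475, -10))) = Add(21472, Mul(-1, -4750)) = Add(21472, 4750) = 26222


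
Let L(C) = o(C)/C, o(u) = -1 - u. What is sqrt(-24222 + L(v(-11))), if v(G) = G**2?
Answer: 14*I*sqrt(14954)/11 ≈ 155.64*I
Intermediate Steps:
L(C) = (-1 - C)/C
sqrt(-24222 + L(v(-11))) = sqrt(-24222 + (-1 - 1*(-11)**2)/((-11)**2)) = sqrt(-24222 + (-1 - 1*121)/121) = sqrt(-24222 + (-1 - 121)/121) = sqrt(-24222 + (1/121)*(-122)) = sqrt(-24222 - 122/121) = sqrt(-2930984/121) = 14*I*sqrt(14954)/11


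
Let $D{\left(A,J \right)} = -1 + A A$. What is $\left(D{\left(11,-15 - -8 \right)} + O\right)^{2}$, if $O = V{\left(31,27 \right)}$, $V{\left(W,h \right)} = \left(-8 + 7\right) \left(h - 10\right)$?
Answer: $10609$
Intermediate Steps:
$V{\left(W,h \right)} = 10 - h$ ($V{\left(W,h \right)} = - (-10 + h) = 10 - h$)
$D{\left(A,J \right)} = -1 + A^{2}$
$O = -17$ ($O = 10 - 27 = -17$)
$\left(D{\left(11,-15 - -8 \right)} + O\right)^{2} = \left(\left(-1 + 11^{2}\right) - 17\right)^{2} = \left(\left(-1 + 121\right) - 17\right)^{2} = \left(120 - 17\right)^{2} = 103^{2} = 10609$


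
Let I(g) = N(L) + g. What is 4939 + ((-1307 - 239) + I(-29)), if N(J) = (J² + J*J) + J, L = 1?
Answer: 3367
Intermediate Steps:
N(J) = J + 2*J² (N(J) = (J² + J²) + J = 2*J² + J = J + 2*J²)
I(g) = 3 + g (I(g) = 1*(1 + 2*1) + g = 1*(1 + 2) + g = 1*3 + g = 3 + g)
4939 + ((-1307 - 239) + I(-29)) = 4939 + ((-1307 - 239) + (3 - 29)) = 4939 + (-1546 - 26) = 4939 - 1572 = 3367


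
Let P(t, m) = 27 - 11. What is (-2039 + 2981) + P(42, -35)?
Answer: 958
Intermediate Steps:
P(t, m) = 16
(-2039 + 2981) + P(42, -35) = (-2039 + 2981) + 16 = 942 + 16 = 958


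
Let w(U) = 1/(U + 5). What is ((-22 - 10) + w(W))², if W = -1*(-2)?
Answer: 49729/49 ≈ 1014.9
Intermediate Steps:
W = 2
w(U) = 1/(5 + U)
((-22 - 10) + w(W))² = ((-22 - 10) + 1/(5 + 2))² = (-32 + 1/7)² = (-32 + ⅐)² = (-223/7)² = 49729/49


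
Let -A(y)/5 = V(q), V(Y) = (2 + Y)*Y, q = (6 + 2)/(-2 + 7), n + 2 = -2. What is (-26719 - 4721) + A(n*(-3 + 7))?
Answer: -157344/5 ≈ -31469.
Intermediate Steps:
n = -4 (n = -2 - 2 = -4)
q = 8/5 ≈ 1.6000
V(Y) = Y*(2 + Y)
A(y) = -144/5 (A(y) = -8*(2 + 8/5) = -8*18/5 = -5*144/25 = -144/5)
(-26719 - 4721) + A(n*(-3 + 7)) = (-26719 - 4721) - 144/5 = -31440 - 144/5 = -157344/5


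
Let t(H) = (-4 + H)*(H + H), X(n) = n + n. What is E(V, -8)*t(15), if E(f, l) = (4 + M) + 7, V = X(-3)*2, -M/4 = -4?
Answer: 8910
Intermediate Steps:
M = 16 (M = -4*(-4) = 16)
X(n) = 2*n
V = -12 (V = (2*(-3))*2 = -6*2 = -12)
t(H) = 2*H*(-4 + H) (t(H) = (-4 + H)*(2*H) = 2*H*(-4 + H))
E(f, l) = 27 (E(f, l) = (4 + 16) + 7 = 20 + 7 = 27)
E(V, -8)*t(15) = 27*(2*15*(-4 + 15)) = 27*(2*15*11) = 27*330 = 8910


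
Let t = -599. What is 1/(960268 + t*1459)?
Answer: 1/86327 ≈ 1.1584e-5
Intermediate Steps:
1/(960268 + t*1459) = 1/(960268 - 599*1459) = 1/(960268 - 873941) = 1/86327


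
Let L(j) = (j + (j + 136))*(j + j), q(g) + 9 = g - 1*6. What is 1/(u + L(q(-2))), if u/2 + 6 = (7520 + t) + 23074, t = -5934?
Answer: 1/45840 ≈ 2.1815e-5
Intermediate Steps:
q(g) = -15 + g (q(g) = -9 + (g - 1*6) = -9 + (g - 6) = -9 + (-6 + g) = -15 + g)
L(j) = 2*j*(136 + 2*j) (L(j) = (j + (136 + j))*(2*j) = (136 + 2*j)*(2*j) = 2*j*(136 + 2*j))
u = 49308 (u = -12 + 2*((7520 - 5934) + 23074) = -12 + 2*(1586 + 23074) = -12 + 2*24660 = -12 + 49320 = 49308)
1/(u + L(q(-2))) = 1/(49308 + 4*(-15 - 2)*(68 + (-15 - 2))) = 1/(49308 + 4*(-17)*(68 - 17)) = 1/(49308 + 4*(-17)*51) = 1/(49308 - 3468) = 1/45840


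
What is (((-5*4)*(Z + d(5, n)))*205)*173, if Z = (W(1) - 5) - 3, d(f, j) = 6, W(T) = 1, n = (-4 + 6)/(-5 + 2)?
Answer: 709300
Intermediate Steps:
n = -⅔ (n = 2/(-3) = 2*(-⅓) = -⅔ ≈ -0.66667)
Z = -7 (Z = (1 - 5) - 3 = -4 - 3 = -7)
(((-5*4)*(Z + d(5, n)))*205)*173 = (((-5*4)*(-7 + 6))*205)*173 = (-20*(-1)*205)*173 = (20*205)*173 = 4100*173 = 709300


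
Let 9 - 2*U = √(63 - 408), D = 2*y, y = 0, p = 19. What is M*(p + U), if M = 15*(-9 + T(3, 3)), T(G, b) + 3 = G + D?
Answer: -6345/2 + 135*I*√345/2 ≈ -3172.5 + 1253.8*I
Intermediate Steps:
D = 0 (D = 2*0 = 0)
T(G, b) = -3 + G (T(G, b) = -3 + (G + 0) = -3 + G)
U = 9/2 - I*√345/2 (U = 9/2 - √(63 - 408)/2 = 9/2 - I*√345/2 ≈ 4.5 - 9.2871*I)
M = -135 (M = 15*(-9 + (-3 + 3)) = 15*(-9 + 0) = 15*(-9) = -135)
M*(p + U) = -135*(19 + (9/2 - I*√345/2)) = -135*(47/2 - I*√345/2) = -6345/2 + 135*I*√345/2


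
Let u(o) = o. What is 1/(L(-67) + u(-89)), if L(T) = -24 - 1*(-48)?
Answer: -1/65 ≈ -0.015385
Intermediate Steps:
L(T) = 24 (L(T) = -24 + 48 = 24)
1/(L(-67) + u(-89)) = 1/(24 - 89) = 1/(-65) = -1/65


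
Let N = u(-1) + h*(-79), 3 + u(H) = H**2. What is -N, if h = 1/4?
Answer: 87/4 ≈ 21.750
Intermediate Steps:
h = 1/4 ≈ 0.25000
u(H) = -3 + H**2
N = -87/4 (N = (-3 + (-1)**2) + (1/4)*(-79) = (-3 + 1) - 79/4 = -2 - 79/4 = -87/4 ≈ -21.750)
-N = -1*(-87/4) = 87/4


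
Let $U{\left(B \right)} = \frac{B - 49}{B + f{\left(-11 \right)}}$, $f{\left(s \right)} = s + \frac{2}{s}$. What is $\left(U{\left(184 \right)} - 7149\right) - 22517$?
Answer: $- \frac{56393581}{1901} \approx -29665.0$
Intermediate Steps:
$U{\left(B \right)} = \frac{-49 + B}{- \frac{123}{11} + B}$ ($U{\left(B \right)} = \frac{B - 49}{B - \left(11 - \frac{2}{-11}\right)} = \frac{-49 + B}{B + \left(-11 + 2 \left(- \frac{1}{11}\right)\right)} = \frac{-49 + B}{B - \frac{123}{11}} = \frac{-49 + B}{- \frac{123}{11} + B}$)
$\left(U{\left(184 \right)} - 7149\right) - 22517 = \left(\frac{11 \left(49 - 184\right)}{123 - 2024} - 7149\right) - 22517 = \left(11 \frac{1}{-1901} \left(-135\right) - 7149\right) - 22517 = \left(11 \left(- \frac{1}{1901}\right) \left(-135\right) - 7149\right) - 22517 = \left(\frac{1485}{1901} - 7149\right) - 22517 = - \frac{13588764}{1901} - 22517 = - \frac{56393581}{1901}$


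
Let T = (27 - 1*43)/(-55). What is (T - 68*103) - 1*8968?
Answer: -878444/55 ≈ -15972.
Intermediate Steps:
T = 16/55 (T = (27 - 43)*(-1/55) = -16*(-1/55) = 16/55 ≈ 0.29091)
(T - 68*103) - 1*8968 = (16/55 - 68*103) - 1*8968 = (16/55 - 7004) - 8968 = -385204/55 - 8968 = -878444/55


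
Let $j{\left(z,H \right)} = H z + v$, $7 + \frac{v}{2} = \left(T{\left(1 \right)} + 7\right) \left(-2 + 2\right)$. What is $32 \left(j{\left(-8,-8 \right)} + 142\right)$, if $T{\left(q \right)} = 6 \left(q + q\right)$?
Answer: $6144$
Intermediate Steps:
$T{\left(q \right)} = 12 q$ ($T{\left(q \right)} = 6 \cdot 2 q = 12 q$)
$v = -14$ ($v = -14 + 2 \left(12 \cdot 1 + 7\right) \left(-2 + 2\right) = -14 + 2 \left(12 + 7\right) 0 = -14 + 2 \cdot 19 \cdot 0 = -14 + 2 \cdot 0 = -14 + 0 = -14$)
$j{\left(z,H \right)} = -14 + H z$ ($j{\left(z,H \right)} = H z - 14 = -14 + H z$)
$32 \left(j{\left(-8,-8 \right)} + 142\right) = 32 \left(\left(-14 - -64\right) + 142\right) = 32 \left(\left(-14 + 64\right) + 142\right) = 32 \left(50 + 142\right) = 32 \cdot 192 = 6144$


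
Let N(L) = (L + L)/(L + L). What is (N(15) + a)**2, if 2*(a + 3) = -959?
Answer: 927369/4 ≈ 2.3184e+5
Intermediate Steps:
a = -965/2 (a = -3 + (1/2)*(-959) = -3 - 959/2 = -965/2 ≈ -482.50)
N(L) = 1 (N(L) = (2*L)/((2*L)) = (2*L)*(1/(2*L)) = 1)
(N(15) + a)**2 = (1 - 965/2)**2 = (-963/2)**2 = 927369/4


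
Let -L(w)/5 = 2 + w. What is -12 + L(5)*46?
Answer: -1622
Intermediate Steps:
L(w) = -10 - 5*w (L(w) = -5*(2 + w) = -10 - 5*w)
-12 + L(5)*46 = -12 + (-10 - 5*5)*46 = -12 + (-10 - 25)*46 = -12 - 35*46 = -12 - 1610 = -1622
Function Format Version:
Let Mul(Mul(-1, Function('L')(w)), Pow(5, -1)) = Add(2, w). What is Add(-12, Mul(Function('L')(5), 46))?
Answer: -1622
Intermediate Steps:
Function('L')(w) = Add(-10, Mul(-5, w)) (Function('L')(w) = Mul(-5, Add(2, w)) = Add(-10, Mul(-5, w)))
Add(-12, Mul(Function('L')(5), 46)) = Add(-12, Mul(Add(-10, Mul(-5, 5)), 46)) = Add(-12, Mul(Add(-10, -25), 46)) = Add(-12, Mul(-35, 46)) = Add(-12, -1610) = -1622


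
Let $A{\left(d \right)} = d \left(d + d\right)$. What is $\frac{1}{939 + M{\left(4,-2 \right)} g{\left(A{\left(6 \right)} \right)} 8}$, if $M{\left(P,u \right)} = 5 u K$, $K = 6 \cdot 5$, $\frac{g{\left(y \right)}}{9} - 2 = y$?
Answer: $- \frac{1}{1597461} \approx -6.2599 \cdot 10^{-7}$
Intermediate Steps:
$A{\left(d \right)} = 2 d^{2}$ ($A{\left(d \right)} = d 2 d = 2 d^{2}$)
$g{\left(y \right)} = 18 + 9 y$
$K = 30$
$M{\left(P,u \right)} = 150 u$ ($M{\left(P,u \right)} = 5 u 30 = 150 u$)
$\frac{1}{939 + M{\left(4,-2 \right)} g{\left(A{\left(6 \right)} \right)} 8} = \frac{1}{939 + 150 \left(-2\right) \left(18 + 9 \cdot 2 \cdot 6^{2}\right) 8} = \frac{1}{939 + - 300 \left(18 + 9 \cdot 2 \cdot 36\right) 8} = \frac{1}{939 + - 300 \left(18 + 9 \cdot 72\right) 8} = \frac{1}{939 + - 300 \left(18 + 648\right) 8} = \frac{1}{939 + \left(-300\right) 666 \cdot 8} = \frac{1}{939 - 1598400} = \frac{1}{-1597461} = - \frac{1}{1597461}$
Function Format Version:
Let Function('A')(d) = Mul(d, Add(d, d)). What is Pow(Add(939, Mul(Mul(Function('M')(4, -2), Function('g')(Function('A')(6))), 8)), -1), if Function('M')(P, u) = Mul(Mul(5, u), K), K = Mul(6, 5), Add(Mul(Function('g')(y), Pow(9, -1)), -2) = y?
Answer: Rational(-1, 1597461) ≈ -6.2599e-7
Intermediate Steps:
Function('A')(d) = Mul(2, Pow(d, 2)) (Function('A')(d) = Mul(d, Mul(2, d)) = Mul(2, Pow(d, 2)))
Function('g')(y) = Add(18, Mul(9, y))
K = 30
Function('M')(P, u) = Mul(150, u) (Function('M')(P, u) = Mul(Mul(5, u), 30) = Mul(150, u))
Pow(Add(939, Mul(Mul(Function('M')(4, -2), Function('g')(Function('A')(6))), 8)), -1) = Pow(Add(939, Mul(Mul(Mul(150, -2), Add(18, Mul(9, Mul(2, Pow(6, 2))))), 8)), -1) = Pow(Add(939, Mul(Mul(-300, Add(18, Mul(9, Mul(2, 36)))), 8)), -1) = Pow(Add(939, Mul(Mul(-300, Add(18, Mul(9, 72))), 8)), -1) = Pow(Add(939, Mul(Mul(-300, Add(18, 648)), 8)), -1) = Pow(Add(939, Mul(Mul(-300, 666), 8)), -1) = Pow(Add(939, Mul(-199800, 8)), -1) = Pow(Add(939, -1598400), -1) = Pow(-1597461, -1) = Rational(-1, 1597461)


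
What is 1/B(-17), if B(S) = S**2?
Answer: 1/289 ≈ 0.0034602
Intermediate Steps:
1/B(-17) = 1/((-17)**2) = 1/289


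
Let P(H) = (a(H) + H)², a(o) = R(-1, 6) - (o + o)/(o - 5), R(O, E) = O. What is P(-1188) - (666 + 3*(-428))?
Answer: 2019702815491/1423249 ≈ 1.4191e+6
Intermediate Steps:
a(o) = -1 - 2*o/(-5 + o) (a(o) = -1 - (o + o)/(o - 5) = -1 - 2*o/(-5 + o))
P(H) = (H + (5 - 3*H)/(-5 + H))² (P(H) = ((5 - 3*H)/(-5 + H) + H)² = (H + (5 - 3*H)/(-5 + H))²)
P(-1188) - (666 + 3*(-428)) = (5 + (-1188)² - 8*(-1188))²/(-5 - 1188)² - (666 + 3*(-428)) = (5 + 1411344 + 9504)²/(-1193)² - (666 - 1284) = (1/1423249)*1420853² - 1*(-618) = (1/1423249)*2018823247609 + 618 = 2018823247609/1423249 + 618 = 2019702815491/1423249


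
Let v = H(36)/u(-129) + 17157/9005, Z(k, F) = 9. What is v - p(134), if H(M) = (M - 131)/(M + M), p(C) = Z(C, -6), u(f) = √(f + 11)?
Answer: -63888/9005 + 95*I*√118/8496 ≈ -7.0947 + 0.12146*I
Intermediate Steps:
u(f) = √(11 + f)
p(C) = 9
H(M) = (-131 + M)/(2*M) (H(M) = (-131 + M)/((2*M)) = (-131 + M)*(1/(2*M)) = (-131 + M)/(2*M))
v = 17157/9005 + 95*I*√118/8496 (v = ((½)*(-131 + 36)/36)/(√(11 - 129)) + 17157/9005 = ((½)*(1/36)*(-95))/(√(-118)) + 17157*(1/9005) = -95*(-I*√118/118)/72 + 17157/9005 = -(-95)*I*√118/8496 + 17157/9005 = 95*I*√118/8496 + 17157/9005 = 17157/9005 + 95*I*√118/8496 ≈ 1.9053 + 0.12146*I)
v - p(134) = (17157/9005 + 95*I*√118/8496) - 1*9 = (17157/9005 + 95*I*√118/8496) - 9 = -63888/9005 + 95*I*√118/8496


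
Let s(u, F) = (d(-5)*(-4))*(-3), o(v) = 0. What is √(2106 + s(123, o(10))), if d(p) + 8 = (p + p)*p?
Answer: 3*√290 ≈ 51.088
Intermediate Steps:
d(p) = -8 + 2*p² (d(p) = -8 + (p + p)*p = -8 + (2*p)*p = -8 + 2*p²)
s(u, F) = 504 (s(u, F) = ((-8 + 2*(-5)²)*(-4))*(-3) = ((-8 + 2*25)*(-4))*(-3) = ((-8 + 50)*(-4))*(-3) = (42*(-4))*(-3) = -168*(-3) = 504)
√(2106 + s(123, o(10))) = √(2106 + 504) = √2610 = 3*√290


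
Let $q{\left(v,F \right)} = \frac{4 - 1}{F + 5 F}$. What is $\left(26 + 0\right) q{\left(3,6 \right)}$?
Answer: $\frac{13}{6} \approx 2.1667$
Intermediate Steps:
$q{\left(v,F \right)} = \frac{1}{2 F}$ ($q{\left(v,F \right)} = \frac{3}{6 F} = 3 \frac{1}{6 F} = \frac{1}{2 F}$)
$\left(26 + 0\right) q{\left(3,6 \right)} = \left(26 + 0\right) \frac{1}{2 \cdot 6} = 26 \cdot \frac{1}{2} \cdot \frac{1}{6} = 26 \cdot \frac{1}{12} = \frac{13}{6}$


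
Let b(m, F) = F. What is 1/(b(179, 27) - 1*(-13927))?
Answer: 1/13954 ≈ 7.1664e-5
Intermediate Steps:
1/(b(179, 27) - 1*(-13927)) = 1/(27 - 1*(-13927)) = 1/(27 + 13927) = 1/13954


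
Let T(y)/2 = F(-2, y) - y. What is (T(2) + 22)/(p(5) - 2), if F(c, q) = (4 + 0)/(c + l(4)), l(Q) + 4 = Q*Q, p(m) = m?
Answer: 94/15 ≈ 6.2667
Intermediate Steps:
l(Q) = -4 + Q**2 (l(Q) = -4 + Q*Q = -4 + Q**2)
F(c, q) = 4/(12 + c) (F(c, q) = (4 + 0)/(c + (-4 + 4**2)) = 4/(c + (-4 + 16)) = 4/(c + 12) = 4/(12 + c))
T(y) = 4/5 - 2*y (T(y) = 2*(4/(12 - 2) - y) = 2*(4/10 - y) = 2*(4*(1/10) - y) = 2*(2/5 - y) = 4/5 - 2*y)
(T(2) + 22)/(p(5) - 2) = ((4/5 - 2*2) + 22)/(5 - 2) = ((4/5 - 4) + 22)/3 = (-16/5 + 22)/3 = (1/3)*(94/5) = 94/15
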